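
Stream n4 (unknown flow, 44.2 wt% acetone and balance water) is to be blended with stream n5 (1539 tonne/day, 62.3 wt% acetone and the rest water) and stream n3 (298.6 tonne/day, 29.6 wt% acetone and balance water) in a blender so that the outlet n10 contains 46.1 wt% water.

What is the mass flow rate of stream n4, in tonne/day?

584.7 tonne/day

Let n4 be the unknown flow. Total out = 1837.6 + n4.
water balance: 790.42 + 0.558·n4 = 0.461·(1837.6 + n4)
(0.558 − 0.461)·n4 = 0.461×1837.6 − 790.42 = 56.716
n4 = 56.716 / 0.097 = 584.7 tonne/day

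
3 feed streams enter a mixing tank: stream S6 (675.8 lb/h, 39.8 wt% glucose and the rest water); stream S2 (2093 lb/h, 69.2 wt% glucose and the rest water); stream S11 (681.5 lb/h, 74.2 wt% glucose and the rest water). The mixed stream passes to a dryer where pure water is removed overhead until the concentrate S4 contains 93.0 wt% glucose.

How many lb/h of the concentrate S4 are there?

glucose entering = 675.8×0.398 + 2093×0.692 + 681.5×0.742 = 2223 lb/h.
All glucose reports to S4, so S4 = 2223/0.930 = 2390.3 lb/h.

2390 lb/h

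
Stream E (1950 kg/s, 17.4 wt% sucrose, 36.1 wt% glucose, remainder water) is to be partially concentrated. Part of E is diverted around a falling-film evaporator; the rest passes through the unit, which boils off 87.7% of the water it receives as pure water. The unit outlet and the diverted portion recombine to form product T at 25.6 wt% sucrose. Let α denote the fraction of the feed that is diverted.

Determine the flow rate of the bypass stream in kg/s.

418.4 kg/s

All 1950×0.174 = 339.3 kg/s of sucrose reaches T, so T = 339.3/0.256 = 1325.4 kg/s and vapour = 624.61 kg/s.
The evaporator receives (1−α)·1950 of feed at 0.465 water and removes 0.877 of that water:
0.877×0.465×(1−α)×1950 = 624.61
(1−α) = 624.61/795.22 = 0.7855;  α = 0.2145.
Bypass flow = 0.2145×1950 = 418.36 kg/s.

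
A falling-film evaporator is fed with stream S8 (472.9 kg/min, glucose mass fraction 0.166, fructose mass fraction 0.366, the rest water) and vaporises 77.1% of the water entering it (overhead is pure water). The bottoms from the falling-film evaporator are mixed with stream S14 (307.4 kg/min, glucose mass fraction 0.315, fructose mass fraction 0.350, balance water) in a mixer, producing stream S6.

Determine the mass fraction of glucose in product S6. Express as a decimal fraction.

0.288

Vapour removed = 0.771×0.468×472.9 = 170.64 kg/min; concentrate = 302.26 kg/min.
glucose reaching the mixer = 78.501 (from concentrate) + 307.4×0.315 = 175.33 kg/min.
Product flow = 302.26 + 307.4 = 609.66 kg/min; glucose fraction = 0.288.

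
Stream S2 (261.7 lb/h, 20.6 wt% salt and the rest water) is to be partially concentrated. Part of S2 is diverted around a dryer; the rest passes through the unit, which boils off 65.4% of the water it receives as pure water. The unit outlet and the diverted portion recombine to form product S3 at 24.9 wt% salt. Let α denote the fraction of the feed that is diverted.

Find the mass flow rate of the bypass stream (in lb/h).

174.7 lb/h

All 261.7×0.206 = 53.91 lb/h of salt reaches S3, so S3 = 53.91/0.249 = 216.51 lb/h and vapour = 45.193 lb/h.
The evaporator receives (1−α)·261.7 of feed at 0.794 water and removes 0.654 of that water:
0.654×0.794×(1−α)×261.7 = 45.193
(1−α) = 45.193/135.89 = 0.3326;  α = 0.6674.
Bypass flow = 0.6674×261.7 = 174.67 lb/h.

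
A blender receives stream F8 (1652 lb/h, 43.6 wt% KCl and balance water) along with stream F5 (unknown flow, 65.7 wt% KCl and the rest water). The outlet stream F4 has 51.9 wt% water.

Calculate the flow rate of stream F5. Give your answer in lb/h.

422.4 lb/h

Let F5 be the unknown flow. Total out = 1652 + F5.
water balance: 931.73 + 0.343·F5 = 0.519·(1652 + F5)
(0.343 − 0.519)·F5 = 0.519×1652 − 931.73 = -74.34
F5 = -74.34 / -0.176 = 422.39 lb/h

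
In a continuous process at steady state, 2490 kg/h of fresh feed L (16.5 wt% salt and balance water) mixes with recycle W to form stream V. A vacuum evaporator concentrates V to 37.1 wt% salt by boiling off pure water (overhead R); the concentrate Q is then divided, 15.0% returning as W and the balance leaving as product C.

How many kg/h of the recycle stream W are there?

Overall salt balance (none leaves overhead): salt in fresh feed = salt in product, i.e. 2490×0.165 = (1−0.150)·Q·0.371.
Q = 410.85/(0.371×0.850) = 1302.8 kg/h.
Recycle W = 0.150×1302.8 = 195.43 kg/h.

195.4 kg/h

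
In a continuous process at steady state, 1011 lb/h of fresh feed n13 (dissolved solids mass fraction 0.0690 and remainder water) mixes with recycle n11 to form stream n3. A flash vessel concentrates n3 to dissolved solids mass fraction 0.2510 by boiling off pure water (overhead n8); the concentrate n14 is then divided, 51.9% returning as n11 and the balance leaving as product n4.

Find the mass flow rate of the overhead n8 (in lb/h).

733.1 lb/h

Overall dissolved solids balance (none leaves overhead): dissolved solids in fresh feed = dissolved solids in product, i.e. 1011×0.069 = (1−0.519)·n14·0.251.
n14 = 69.759/(0.251×0.481) = 577.81 lb/h.
Recycle n11 = 0.519×577.81 = 299.88 lb/h.
Combined feed n3 = 1011 + 299.88 = 1310.9 lb/h.
Overhead n8 = n3 − n14 = 1310.9 − 577.81 = 733.08 lb/h.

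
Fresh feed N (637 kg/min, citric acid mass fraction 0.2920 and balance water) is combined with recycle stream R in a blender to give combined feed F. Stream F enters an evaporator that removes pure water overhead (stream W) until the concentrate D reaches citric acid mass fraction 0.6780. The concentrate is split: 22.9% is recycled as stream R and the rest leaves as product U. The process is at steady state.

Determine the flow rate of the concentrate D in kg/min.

355.8 kg/min

Overall citric acid balance (none leaves overhead): citric acid in fresh feed = citric acid in product, i.e. 637×0.292 = (1−0.229)·D·0.678.
D = 186/(0.678×0.771) = 355.83 kg/min.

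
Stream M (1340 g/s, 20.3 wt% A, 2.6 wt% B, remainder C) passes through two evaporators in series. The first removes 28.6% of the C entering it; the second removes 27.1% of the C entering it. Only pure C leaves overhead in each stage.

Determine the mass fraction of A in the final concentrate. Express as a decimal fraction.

C in feed = 1340×0.771 = 1033.1 g/s.
After stage 1: C left = (1−0.286)×1033.1 = 737.66; stream total = 1044.5 g/s.
After stage 2: C left = (1−0.271)×737.66 = 537.76; final concentrate = 844.62 g/s.
A fraction = 272.02/844.62 = 0.322.

0.322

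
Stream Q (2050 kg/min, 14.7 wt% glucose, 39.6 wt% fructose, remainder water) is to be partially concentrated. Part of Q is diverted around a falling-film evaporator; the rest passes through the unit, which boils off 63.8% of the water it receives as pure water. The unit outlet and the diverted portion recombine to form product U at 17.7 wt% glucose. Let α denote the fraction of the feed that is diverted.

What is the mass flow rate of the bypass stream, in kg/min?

858.3 kg/min

All 2050×0.147 = 301.35 kg/min of glucose reaches U, so U = 301.35/0.177 = 1702.5 kg/min and vapour = 347.46 kg/min.
The evaporator receives (1−α)·2050 of feed at 0.457 water and removes 0.638 of that water:
0.638×0.457×(1−α)×2050 = 347.46
(1−α) = 347.46/597.71 = 0.5813;  α = 0.4187.
Bypass flow = 0.4187×2050 = 858.31 kg/min.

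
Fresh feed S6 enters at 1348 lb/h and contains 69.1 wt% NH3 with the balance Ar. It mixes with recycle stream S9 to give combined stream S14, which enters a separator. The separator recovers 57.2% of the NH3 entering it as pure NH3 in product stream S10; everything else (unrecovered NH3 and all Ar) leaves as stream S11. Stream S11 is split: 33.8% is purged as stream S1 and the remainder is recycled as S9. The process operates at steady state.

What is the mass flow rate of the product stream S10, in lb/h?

NH3 in S14: m_A = 1348×0.691 + (1−0.338)·(1−0.572)·m_A, so m_A = 931.47/0.7167 = 1299.7 lb/h.
Product S10 = 0.572×1299.7 = 743.44 lb/h.

743.4 lb/h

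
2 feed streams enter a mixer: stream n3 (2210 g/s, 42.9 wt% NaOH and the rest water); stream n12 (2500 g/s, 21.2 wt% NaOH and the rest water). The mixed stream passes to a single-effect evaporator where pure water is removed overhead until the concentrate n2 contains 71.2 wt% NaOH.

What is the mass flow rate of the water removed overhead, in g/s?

2634 g/s

NaOH entering = 2210×0.429 + 2500×0.212 = 1478.1 g/s.
All NaOH reports to n2, so n2 = 1478.1/0.712 = 2076 g/s.
Total feed = 4710 g/s; overhead = 4710 − 2076 = 2634 g/s.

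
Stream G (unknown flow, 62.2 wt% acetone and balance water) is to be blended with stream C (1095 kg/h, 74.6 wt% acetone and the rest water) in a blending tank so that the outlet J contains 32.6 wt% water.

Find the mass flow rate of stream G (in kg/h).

1516 kg/h

Let G be the unknown flow. Total out = 1095 + G.
water balance: 278.13 + 0.378·G = 0.326·(1095 + G)
(0.378 − 0.326)·G = 0.326×1095 − 278.13 = 78.84
G = 78.84 / 0.052 = 1516.2 kg/h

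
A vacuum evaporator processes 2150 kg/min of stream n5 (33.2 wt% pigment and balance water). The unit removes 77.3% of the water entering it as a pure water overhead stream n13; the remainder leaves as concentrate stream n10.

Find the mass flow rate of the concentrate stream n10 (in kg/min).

1040 kg/min

water entering = 2150×0.668 = 1436.2 kg/min; overhead removed = 0.773×1436.2 = 1110.2 kg/min.
Concentrate = 2150 − 1110.2 = 1039.8 kg/min.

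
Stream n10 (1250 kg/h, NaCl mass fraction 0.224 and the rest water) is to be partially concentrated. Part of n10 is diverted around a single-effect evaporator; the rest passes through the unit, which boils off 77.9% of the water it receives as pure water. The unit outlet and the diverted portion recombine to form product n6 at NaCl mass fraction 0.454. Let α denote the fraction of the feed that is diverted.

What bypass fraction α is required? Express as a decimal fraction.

All 1250×0.224 = 280 kg/h of NaCl reaches n6, so n6 = 280/0.454 = 616.74 kg/h and vapour = 633.26 kg/h.
The evaporator receives (1−α)·1250 of feed at 0.776 water and removes 0.779 of that water:
0.779×0.776×(1−α)×1250 = 633.26
(1−α) = 633.26/755.63 = 0.8381;  α = 0.1619.

0.162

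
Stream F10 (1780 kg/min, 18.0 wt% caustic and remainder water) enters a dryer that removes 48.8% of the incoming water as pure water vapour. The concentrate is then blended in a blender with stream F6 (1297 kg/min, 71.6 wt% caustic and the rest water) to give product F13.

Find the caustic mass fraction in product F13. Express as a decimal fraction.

Vapour removed = 0.488×0.820×1780 = 712.28 kg/min; concentrate = 1067.7 kg/min.
caustic reaching the mixer = 320.4 (from concentrate) + 1297×0.716 = 1249.1 kg/min.
Product flow = 1067.7 + 1297 = 2364.7 kg/min; caustic fraction = 0.528.

0.528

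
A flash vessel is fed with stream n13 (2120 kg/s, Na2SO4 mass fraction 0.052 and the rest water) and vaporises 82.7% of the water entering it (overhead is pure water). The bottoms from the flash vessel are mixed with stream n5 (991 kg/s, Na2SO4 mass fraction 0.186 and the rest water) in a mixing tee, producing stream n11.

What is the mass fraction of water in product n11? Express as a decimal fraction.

0.797

Vapour removed = 0.827×0.948×2120 = 1662.1 kg/s; concentrate = 457.93 kg/s.
water reaching the mixer = 347.69 (from concentrate) + 991×0.814 = 1154.4 kg/s.
Product flow = 457.93 + 991 = 1448.9 kg/s; water fraction = 0.797.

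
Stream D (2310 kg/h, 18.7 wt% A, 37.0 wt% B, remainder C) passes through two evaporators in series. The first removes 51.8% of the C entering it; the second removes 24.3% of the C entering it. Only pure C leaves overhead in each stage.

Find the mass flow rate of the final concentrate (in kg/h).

C in feed = 2310×0.443 = 1023.3 kg/h.
After stage 1: C left = (1−0.518)×1023.3 = 493.25; stream total = 1779.9 kg/h.
After stage 2: C left = (1−0.243)×493.25 = 373.39; final concentrate = 1660.1 kg/h.

1660 kg/h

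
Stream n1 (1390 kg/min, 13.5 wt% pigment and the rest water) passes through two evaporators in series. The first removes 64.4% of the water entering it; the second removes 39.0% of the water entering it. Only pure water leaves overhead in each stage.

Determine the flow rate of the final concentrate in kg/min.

448.8 kg/min

water in feed = 1390×0.865 = 1202.3 kg/min.
After stage 1: water left = (1−0.644)×1202.3 = 428.04; stream total = 615.69 kg/min.
After stage 2: water left = (1−0.390)×428.04 = 261.1; final concentrate = 448.75 kg/min.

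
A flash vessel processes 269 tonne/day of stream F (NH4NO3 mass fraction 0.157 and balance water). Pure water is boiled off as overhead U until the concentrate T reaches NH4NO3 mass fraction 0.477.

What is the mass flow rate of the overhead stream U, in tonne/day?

NH4NO3 is conserved: 269×0.157 = 42.233 tonne/day all reports to the concentrate.
Concentrate = 42.233/(target fraction) = 88.539 tonne/day.
Overhead = 269 − 88.539 = 180.46 tonne/day.

180.5 tonne/day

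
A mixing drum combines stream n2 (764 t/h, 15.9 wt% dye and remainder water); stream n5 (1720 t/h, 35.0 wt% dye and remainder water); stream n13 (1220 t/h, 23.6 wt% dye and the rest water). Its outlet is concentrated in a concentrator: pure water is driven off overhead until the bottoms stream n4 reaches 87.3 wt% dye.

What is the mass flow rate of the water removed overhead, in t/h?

2545 t/h

dye entering = 764×0.159 + 1720×0.350 + 1220×0.236 = 1011.4 t/h.
All dye reports to n4, so n4 = 1011.4/0.873 = 1158.5 t/h.
Total feed = 3704 t/h; overhead = 3704 − 1158.5 = 2545.5 t/h.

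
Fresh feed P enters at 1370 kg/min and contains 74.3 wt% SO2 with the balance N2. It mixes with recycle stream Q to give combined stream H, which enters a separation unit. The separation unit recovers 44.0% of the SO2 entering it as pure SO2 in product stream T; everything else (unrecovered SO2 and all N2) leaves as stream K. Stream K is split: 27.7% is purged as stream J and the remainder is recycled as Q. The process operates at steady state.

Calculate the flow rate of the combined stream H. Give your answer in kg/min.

N2 enters only via P and leaves only via the purge: 1370×0.257 = 0.277×(N2 in K), and the separation unit passes all N2, so N2 in H = N2 in K = 1271.1 kg/min.
SO2 in H: m_A = 1370×0.743 + (1−0.277)·(1−0.440)·m_A, so m_A = 1017.9/0.5951 = 1710.4 kg/min.
H = 1710.4 + 1271.1 = 2981.5 kg/min.

2982 kg/min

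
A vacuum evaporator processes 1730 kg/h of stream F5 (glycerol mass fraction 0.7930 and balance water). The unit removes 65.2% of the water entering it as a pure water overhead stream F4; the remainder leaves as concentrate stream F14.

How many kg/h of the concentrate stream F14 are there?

water entering = 1730×0.207 = 358.11 kg/h; overhead removed = 0.652×358.11 = 233.49 kg/h.
Concentrate = 1730 − 233.49 = 1496.5 kg/h.

1497 kg/h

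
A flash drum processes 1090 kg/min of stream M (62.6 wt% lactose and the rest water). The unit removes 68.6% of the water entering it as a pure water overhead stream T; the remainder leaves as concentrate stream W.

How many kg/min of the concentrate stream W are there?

810.3 kg/min

water entering = 1090×0.374 = 407.66 kg/min; overhead removed = 0.686×407.66 = 279.65 kg/min.
Concentrate = 1090 − 279.65 = 810.35 kg/min.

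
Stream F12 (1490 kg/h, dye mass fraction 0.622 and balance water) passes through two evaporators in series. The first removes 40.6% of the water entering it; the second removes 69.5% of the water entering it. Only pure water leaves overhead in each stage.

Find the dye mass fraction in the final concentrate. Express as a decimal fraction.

water in feed = 1490×0.378 = 563.22 kg/h.
After stage 1: water left = (1−0.406)×563.22 = 334.55; stream total = 1261.3 kg/h.
After stage 2: water left = (1−0.695)×334.55 = 102.04; final concentrate = 1028.8 kg/h.
dye fraction = 926.78/1028.8 = 0.901.

0.901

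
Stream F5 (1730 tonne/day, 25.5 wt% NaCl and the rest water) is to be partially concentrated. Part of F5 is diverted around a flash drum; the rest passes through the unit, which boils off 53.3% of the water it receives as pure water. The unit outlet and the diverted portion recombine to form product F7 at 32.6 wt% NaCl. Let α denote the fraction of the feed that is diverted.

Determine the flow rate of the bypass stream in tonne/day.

781.1 tonne/day

All 1730×0.255 = 441.15 tonne/day of NaCl reaches F7, so F7 = 441.15/0.326 = 1353.2 tonne/day and vapour = 376.78 tonne/day.
The evaporator receives (1−α)·1730 of feed at 0.745 water and removes 0.533 of that water:
0.533×0.745×(1−α)×1730 = 376.78
(1−α) = 376.78/686.96 = 0.5485;  α = 0.4515.
Bypass flow = 0.4515×1730 = 781.14 tonne/day.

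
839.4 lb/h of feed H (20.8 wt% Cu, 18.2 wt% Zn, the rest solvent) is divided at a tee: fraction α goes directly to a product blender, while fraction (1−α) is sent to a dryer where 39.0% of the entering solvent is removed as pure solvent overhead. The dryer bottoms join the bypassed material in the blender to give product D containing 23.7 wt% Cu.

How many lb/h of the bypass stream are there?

All 839.4×0.208 = 174.6 lb/h of Cu reaches D, so D = 174.6/0.237 = 736.69 lb/h and vapour = 102.71 lb/h.
The evaporator receives (1−α)·839.4 of feed at 0.610 solvent and removes 0.390 of that solvent:
0.390×0.610×(1−α)×839.4 = 102.71
(1−α) = 102.71/199.69 = 0.5143;  α = 0.4857.
Bypass flow = 0.4857×839.4 = 407.66 lb/h.

407.7 lb/h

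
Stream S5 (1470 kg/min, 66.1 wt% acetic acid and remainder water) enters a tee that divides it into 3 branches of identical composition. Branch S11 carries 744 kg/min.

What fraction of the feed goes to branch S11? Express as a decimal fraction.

0.506

Fraction to S11 = 744/1470 = 0.5061.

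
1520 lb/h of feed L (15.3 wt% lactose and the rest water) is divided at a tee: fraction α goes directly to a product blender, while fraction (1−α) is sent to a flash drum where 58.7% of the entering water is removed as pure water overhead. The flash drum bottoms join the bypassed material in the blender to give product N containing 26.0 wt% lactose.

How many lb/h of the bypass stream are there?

All 1520×0.153 = 232.56 lb/h of lactose reaches N, so N = 232.56/0.260 = 894.46 lb/h and vapour = 625.54 lb/h.
The evaporator receives (1−α)·1520 of feed at 0.847 water and removes 0.587 of that water:
0.587×0.847×(1−α)×1520 = 625.54
(1−α) = 625.54/755.73 = 0.8277;  α = 0.1723.
Bypass flow = 0.1723×1520 = 261.85 lb/h.

261.8 lb/h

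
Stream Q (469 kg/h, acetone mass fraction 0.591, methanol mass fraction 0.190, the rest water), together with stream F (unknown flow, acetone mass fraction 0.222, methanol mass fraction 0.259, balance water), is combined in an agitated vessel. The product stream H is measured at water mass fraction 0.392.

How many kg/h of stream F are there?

Let F be the unknown flow. Total out = 469 + F.
water balance: 102.71 + 0.519·F = 0.392·(469 + F)
(0.519 − 0.392)·F = 0.392×469 − 102.71 = 81.137
F = 81.137 / 0.127 = 638.87 kg/h

638.9 kg/h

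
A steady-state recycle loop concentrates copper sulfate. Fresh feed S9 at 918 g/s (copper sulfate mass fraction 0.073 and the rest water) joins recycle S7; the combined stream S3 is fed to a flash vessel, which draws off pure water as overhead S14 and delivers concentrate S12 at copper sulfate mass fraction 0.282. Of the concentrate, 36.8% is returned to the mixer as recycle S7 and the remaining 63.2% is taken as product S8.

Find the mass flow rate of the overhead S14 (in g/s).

Overall copper sulfate balance (none leaves overhead): copper sulfate in fresh feed = copper sulfate in product, i.e. 918×0.073 = (1−0.368)·S12·0.282.
S12 = 67.014/(0.282×0.632) = 376.01 g/s.
Recycle S7 = 0.368×376.01 = 138.37 g/s.
Combined feed S3 = 918 + 138.37 = 1056.4 g/s.
Overhead S14 = S3 − S12 = 1056.4 − 376.01 = 680.36 g/s.

680.4 g/s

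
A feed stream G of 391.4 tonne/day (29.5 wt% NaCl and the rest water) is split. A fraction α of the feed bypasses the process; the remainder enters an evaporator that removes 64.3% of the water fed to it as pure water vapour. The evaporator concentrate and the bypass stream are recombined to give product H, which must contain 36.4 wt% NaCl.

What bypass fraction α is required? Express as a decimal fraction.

All 391.4×0.295 = 115.46 tonne/day of NaCl reaches H, so H = 115.46/0.364 = 317.21 tonne/day and vapour = 74.194 tonne/day.
The evaporator receives (1−α)·391.4 of feed at 0.705 water and removes 0.643 of that water:
0.643×0.705×(1−α)×391.4 = 74.194
(1−α) = 74.194/177.43 = 0.4182;  α = 0.5818.

0.582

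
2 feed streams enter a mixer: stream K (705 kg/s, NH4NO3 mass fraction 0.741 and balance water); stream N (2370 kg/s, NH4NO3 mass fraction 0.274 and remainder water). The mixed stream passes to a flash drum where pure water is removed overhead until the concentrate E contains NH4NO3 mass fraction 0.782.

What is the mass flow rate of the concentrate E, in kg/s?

1498 kg/s

NH4NO3 entering = 705×0.741 + 2370×0.274 = 1171.8 kg/s.
All NH4NO3 reports to E, so E = 1171.8/0.782 = 1498.4 kg/s.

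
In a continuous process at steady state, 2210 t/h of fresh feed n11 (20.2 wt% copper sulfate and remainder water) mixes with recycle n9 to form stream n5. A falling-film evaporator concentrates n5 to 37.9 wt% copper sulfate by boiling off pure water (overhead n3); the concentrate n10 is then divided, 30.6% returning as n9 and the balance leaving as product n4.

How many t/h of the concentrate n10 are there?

Overall copper sulfate balance (none leaves overhead): copper sulfate in fresh feed = copper sulfate in product, i.e. 2210×0.202 = (1−0.306)·n10·0.379.
n10 = 446.42/(0.379×0.694) = 1697.2 t/h.

1697 t/h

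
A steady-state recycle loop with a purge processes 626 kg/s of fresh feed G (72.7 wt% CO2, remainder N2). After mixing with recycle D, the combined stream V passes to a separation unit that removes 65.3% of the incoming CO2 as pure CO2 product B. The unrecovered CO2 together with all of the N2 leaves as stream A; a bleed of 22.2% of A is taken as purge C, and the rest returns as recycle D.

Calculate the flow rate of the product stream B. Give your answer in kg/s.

CO2 in V: m_A = 626×0.727 + (1−0.222)·(1−0.653)·m_A, so m_A = 455.1/0.7300 = 623.4 kg/s.
Product B = 0.653×623.4 = 407.08 kg/s.

407.1 kg/s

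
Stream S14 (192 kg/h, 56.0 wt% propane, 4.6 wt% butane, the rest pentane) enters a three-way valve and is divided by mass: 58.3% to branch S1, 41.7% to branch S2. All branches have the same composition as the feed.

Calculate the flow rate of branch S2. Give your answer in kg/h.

Branch S2 flow = 0.417×192 = 80.064 kg/h.

80.06 kg/h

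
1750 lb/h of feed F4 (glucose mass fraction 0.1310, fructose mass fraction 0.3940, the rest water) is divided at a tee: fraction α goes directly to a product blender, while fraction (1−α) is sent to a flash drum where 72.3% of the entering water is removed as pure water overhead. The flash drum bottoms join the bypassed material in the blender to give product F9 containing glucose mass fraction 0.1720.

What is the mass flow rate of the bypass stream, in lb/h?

535.3 lb/h

All 1750×0.131 = 229.25 lb/h of glucose reaches F9, so F9 = 229.25/0.172 = 1332.8 lb/h and vapour = 417.15 lb/h.
The evaporator receives (1−α)·1750 of feed at 0.475 water and removes 0.723 of that water:
0.723×0.475×(1−α)×1750 = 417.15
(1−α) = 417.15/600.99 = 0.6941;  α = 0.3059.
Bypass flow = 0.3059×1750 = 535.32 lb/h.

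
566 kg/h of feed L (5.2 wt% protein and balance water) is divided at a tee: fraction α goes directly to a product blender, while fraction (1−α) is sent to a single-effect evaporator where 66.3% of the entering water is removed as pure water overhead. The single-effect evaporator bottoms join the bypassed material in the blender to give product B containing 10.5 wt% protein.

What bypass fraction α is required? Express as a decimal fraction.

All 566×0.052 = 29.432 kg/h of protein reaches B, so B = 29.432/0.105 = 280.3 kg/h and vapour = 285.7 kg/h.
The evaporator receives (1−α)·566 of feed at 0.948 water and removes 0.663 of that water:
0.663×0.948×(1−α)×566 = 285.7
(1−α) = 285.7/355.74 = 0.8031;  α = 0.1969.

0.197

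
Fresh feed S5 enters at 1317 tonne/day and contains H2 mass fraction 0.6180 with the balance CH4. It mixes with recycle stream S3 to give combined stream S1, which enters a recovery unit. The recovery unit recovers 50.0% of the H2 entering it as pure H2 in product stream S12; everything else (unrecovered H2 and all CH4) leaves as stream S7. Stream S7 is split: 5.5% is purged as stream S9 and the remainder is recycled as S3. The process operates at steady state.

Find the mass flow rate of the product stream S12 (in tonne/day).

771.5 tonne/day

H2 in S1: m_A = 1317×0.618 + (1−0.055)·(1−0.500)·m_A, so m_A = 813.91/0.5275 = 1542.9 tonne/day.
Product S12 = 0.500×1542.9 = 771.47 tonne/day.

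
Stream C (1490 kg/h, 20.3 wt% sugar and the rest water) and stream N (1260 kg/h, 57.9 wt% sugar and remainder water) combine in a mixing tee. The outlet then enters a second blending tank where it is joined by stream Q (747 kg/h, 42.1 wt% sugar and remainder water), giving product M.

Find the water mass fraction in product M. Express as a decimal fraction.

0.6150

Overall, product flow = 3497 kg/h.
water in = 1490×0.797 + 1260×0.421 + 747×0.579 = 2150.5 kg/h.
water fraction in M = 0.6150.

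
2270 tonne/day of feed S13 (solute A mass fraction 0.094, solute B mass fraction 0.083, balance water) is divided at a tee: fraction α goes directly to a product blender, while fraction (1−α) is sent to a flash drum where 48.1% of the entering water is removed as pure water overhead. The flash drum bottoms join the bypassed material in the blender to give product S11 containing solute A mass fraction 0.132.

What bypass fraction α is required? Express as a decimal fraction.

All 2270×0.094 = 213.38 tonne/day of solute A reaches S11, so S11 = 213.38/0.132 = 1616.5 tonne/day and vapour = 653.48 tonne/day.
The evaporator receives (1−α)·2270 of feed at 0.823 water and removes 0.481 of that water:
0.481×0.823×(1−α)×2270 = 653.48
(1−α) = 653.48/898.61 = 0.7272;  α = 0.2728.

0.273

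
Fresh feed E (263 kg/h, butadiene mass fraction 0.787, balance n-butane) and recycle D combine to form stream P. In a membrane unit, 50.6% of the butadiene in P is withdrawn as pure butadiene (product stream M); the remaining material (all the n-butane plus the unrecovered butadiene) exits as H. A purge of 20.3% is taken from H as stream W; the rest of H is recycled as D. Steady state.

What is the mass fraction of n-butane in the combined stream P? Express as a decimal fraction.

0.447

n-butane enters only via E and leaves only via the purge: 263×0.213 = 0.203×(n-butane in H), and the membrane unit passes all n-butane, so n-butane in P = n-butane in H = 275.96 kg/h.
butadiene in P: m_A = 263×0.787 + (1−0.203)·(1−0.506)·m_A, so m_A = 206.98/0.6063 = 341.39 kg/h.
P = 341.39 + 275.96 = 617.35 kg/h.
n-butane fraction in P = 275.96/617.35 = 0.447.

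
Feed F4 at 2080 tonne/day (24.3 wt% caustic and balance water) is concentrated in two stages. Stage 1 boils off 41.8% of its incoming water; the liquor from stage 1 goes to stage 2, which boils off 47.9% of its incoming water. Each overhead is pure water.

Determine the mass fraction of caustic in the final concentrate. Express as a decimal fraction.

water in feed = 2080×0.757 = 1574.6 tonne/day.
After stage 1: water left = (1−0.418)×1574.6 = 916.39; stream total = 1421.8 tonne/day.
After stage 2: water left = (1−0.479)×916.39 = 477.44; final concentrate = 982.88 tonne/day.
caustic fraction = 505.44/982.88 = 0.5142.

0.5142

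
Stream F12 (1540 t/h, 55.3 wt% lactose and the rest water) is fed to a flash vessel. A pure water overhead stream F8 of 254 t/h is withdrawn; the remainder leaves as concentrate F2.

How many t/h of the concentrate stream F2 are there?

1286 t/h

Concentrate = 1540 − 254 = 1286 t/h.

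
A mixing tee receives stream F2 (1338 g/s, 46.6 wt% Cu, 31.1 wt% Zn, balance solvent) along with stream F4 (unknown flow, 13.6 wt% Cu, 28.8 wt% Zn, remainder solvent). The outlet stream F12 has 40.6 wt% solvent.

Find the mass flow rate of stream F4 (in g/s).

1440 g/s

Let F4 be the unknown flow. Total out = 1338 + F4.
solvent balance: 298.37 + 0.576·F4 = 0.406·(1338 + F4)
(0.576 − 0.406)·F4 = 0.406×1338 − 298.37 = 244.85
F4 = 244.85 / 0.170 = 1440.3 g/s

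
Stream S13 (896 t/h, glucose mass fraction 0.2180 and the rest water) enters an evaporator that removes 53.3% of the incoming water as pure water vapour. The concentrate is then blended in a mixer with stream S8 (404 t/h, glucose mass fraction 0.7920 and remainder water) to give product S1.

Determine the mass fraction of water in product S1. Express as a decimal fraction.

Vapour removed = 0.533×0.782×896 = 373.46 t/h; concentrate = 522.54 t/h.
water reaching the mixer = 327.21 (from concentrate) + 404×0.208 = 411.25 t/h.
Product flow = 522.54 + 404 = 926.54 t/h; water fraction = 0.4439.

0.4439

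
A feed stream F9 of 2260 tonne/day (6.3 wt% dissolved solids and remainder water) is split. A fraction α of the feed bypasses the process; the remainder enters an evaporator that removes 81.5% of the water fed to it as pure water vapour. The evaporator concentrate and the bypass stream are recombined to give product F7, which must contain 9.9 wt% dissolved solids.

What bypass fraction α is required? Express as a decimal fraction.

All 2260×0.063 = 142.38 tonne/day of dissolved solids reaches F7, so F7 = 142.38/0.099 = 1438.2 tonne/day and vapour = 821.82 tonne/day.
The evaporator receives (1−α)·2260 of feed at 0.937 water and removes 0.815 of that water:
0.815×0.937×(1−α)×2260 = 821.82
(1−α) = 821.82/1725.9 = 0.4762;  α = 0.5238.

0.524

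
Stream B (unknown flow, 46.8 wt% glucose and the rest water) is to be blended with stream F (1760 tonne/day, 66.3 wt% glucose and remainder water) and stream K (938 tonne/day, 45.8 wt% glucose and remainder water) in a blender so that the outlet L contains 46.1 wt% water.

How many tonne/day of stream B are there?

2004 tonne/day

Let B be the unknown flow. Total out = 2698 + B.
water balance: 1101.5 + 0.532·B = 0.461·(2698 + B)
(0.532 − 0.461)·B = 0.461×2698 − 1101.5 = 142.26
B = 142.26 / 0.071 = 2003.7 tonne/day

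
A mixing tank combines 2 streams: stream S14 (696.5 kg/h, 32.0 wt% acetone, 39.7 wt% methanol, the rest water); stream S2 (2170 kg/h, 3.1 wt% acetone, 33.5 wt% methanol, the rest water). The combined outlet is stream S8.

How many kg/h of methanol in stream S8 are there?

1003 kg/h

methanol out = methanol in = 696.5×0.397 + 2170×0.335 = 1003.5 kg/h.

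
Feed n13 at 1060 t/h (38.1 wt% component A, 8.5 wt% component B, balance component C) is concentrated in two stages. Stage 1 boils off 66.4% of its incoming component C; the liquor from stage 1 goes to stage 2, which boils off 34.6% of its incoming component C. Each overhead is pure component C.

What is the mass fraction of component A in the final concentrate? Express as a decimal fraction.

0.653

component C in feed = 1060×0.534 = 566.04 t/h.
After stage 1: component C left = (1−0.664)×566.04 = 190.19; stream total = 684.15 t/h.
After stage 2: component C left = (1−0.346)×190.19 = 124.38; final concentrate = 618.34 t/h.
component A fraction = 403.86/618.34 = 0.653.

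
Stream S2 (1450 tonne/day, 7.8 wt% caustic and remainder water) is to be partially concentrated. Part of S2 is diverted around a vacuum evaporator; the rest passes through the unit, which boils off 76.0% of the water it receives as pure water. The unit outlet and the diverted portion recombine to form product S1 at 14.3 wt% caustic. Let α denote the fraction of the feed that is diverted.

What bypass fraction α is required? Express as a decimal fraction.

All 1450×0.078 = 113.1 tonne/day of caustic reaches S1, so S1 = 113.1/0.143 = 790.91 tonne/day and vapour = 659.09 tonne/day.
The evaporator receives (1−α)·1450 of feed at 0.922 water and removes 0.760 of that water:
0.760×0.922×(1−α)×1450 = 659.09
(1−α) = 659.09/1016 = 0.6487;  α = 0.3513.

0.351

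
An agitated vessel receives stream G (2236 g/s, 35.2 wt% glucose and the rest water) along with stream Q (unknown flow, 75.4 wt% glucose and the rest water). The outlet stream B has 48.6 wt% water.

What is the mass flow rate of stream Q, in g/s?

Let Q be the unknown flow. Total out = 2236 + Q.
water balance: 1448.9 + 0.246·Q = 0.486·(2236 + Q)
(0.246 − 0.486)·Q = 0.486×2236 − 1448.9 = -362.23
Q = -362.23 / -0.240 = 1509.3 g/s

1509 g/s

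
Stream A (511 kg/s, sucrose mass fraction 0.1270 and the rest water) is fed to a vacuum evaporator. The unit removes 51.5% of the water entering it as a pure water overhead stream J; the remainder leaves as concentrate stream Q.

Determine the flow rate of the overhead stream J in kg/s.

water entering = 511×0.873 = 446.1 kg/s; overhead removed = 0.515×446.1 = 229.74 kg/s.

229.7 kg/s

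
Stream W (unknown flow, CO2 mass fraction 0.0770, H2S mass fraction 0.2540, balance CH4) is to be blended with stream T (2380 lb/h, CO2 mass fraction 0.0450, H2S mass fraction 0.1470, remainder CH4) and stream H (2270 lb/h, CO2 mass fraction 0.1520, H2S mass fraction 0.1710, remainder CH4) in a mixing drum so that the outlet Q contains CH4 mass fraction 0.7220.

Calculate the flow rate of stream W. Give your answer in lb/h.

Let W be the unknown flow. Total out = 4650 + W.
CH4 balance: 3459.8 + 0.669·W = 0.722·(4650 + W)
(0.669 − 0.722)·W = 0.722×4650 − 3459.8 = -102.53
W = -102.53 / -0.053 = 1934.5 lb/h

1935 lb/h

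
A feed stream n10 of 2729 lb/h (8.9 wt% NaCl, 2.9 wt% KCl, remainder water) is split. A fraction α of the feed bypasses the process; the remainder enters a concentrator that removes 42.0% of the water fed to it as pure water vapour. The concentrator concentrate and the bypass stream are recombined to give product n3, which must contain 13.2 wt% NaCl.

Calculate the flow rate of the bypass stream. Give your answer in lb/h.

329.2 lb/h

All 2729×0.089 = 242.88 lb/h of NaCl reaches n3, so n3 = 242.88/0.132 = 1840 lb/h and vapour = 888.99 lb/h.
The evaporator receives (1−α)·2729 of feed at 0.882 water and removes 0.420 of that water:
0.420×0.882×(1−α)×2729 = 888.99
(1−α) = 888.99/1010.9 = 0.8794;  α = 0.1206.
Bypass flow = 0.1206×2729 = 329.17 lb/h.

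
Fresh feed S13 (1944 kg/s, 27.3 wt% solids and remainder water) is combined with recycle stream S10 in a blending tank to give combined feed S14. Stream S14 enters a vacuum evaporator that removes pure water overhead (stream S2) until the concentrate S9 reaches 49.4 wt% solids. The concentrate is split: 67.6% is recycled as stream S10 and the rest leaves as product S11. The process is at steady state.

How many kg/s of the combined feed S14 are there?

Overall solids balance (none leaves overhead): solids in fresh feed = solids in product, i.e. 1944×0.273 = (1−0.676)·S9·0.494.
S9 = 530.71/(0.494×0.324) = 3315.8 kg/s.
Recycle S10 = 0.676×3315.8 = 2241.5 kg/s.
Combined feed S14 = 1944 + 2241.5 = 4185.5 kg/s.

4185 kg/s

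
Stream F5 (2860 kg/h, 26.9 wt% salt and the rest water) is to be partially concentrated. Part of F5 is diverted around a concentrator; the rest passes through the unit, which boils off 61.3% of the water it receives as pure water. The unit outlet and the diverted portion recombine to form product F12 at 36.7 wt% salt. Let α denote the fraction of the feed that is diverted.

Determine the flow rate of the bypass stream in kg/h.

1156 kg/h

All 2860×0.269 = 769.34 kg/h of salt reaches F12, so F12 = 769.34/0.367 = 2096.3 kg/h and vapour = 763.71 kg/h.
The evaporator receives (1−α)·2860 of feed at 0.731 water and removes 0.613 of that water:
0.613×0.731×(1−α)×2860 = 763.71
(1−α) = 763.71/1281.6 = 0.5959;  α = 0.4041.
Bypass flow = 0.4041×2860 = 1155.7 kg/h.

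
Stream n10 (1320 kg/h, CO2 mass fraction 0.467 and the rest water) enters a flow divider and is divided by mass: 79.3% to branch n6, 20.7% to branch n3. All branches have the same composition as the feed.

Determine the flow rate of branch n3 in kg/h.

273.2 kg/h

Branch n3 flow = 0.207×1320 = 273.24 kg/h.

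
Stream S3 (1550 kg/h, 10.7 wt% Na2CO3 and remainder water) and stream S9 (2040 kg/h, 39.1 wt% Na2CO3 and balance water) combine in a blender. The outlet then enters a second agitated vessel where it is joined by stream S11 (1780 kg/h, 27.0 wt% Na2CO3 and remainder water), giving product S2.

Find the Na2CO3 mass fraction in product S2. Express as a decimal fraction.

0.269

Overall, product flow = 5370 kg/h.
Na2CO3 in = 1550×0.107 + 2040×0.391 + 1780×0.270 = 1444.1 kg/h.
Na2CO3 fraction in S2 = 0.269.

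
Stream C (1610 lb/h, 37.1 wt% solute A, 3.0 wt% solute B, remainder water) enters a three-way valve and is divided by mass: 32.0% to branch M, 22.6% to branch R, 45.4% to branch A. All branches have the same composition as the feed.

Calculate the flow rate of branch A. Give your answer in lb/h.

730.9 lb/h

Branch A flow = 0.454×1610 = 730.94 lb/h.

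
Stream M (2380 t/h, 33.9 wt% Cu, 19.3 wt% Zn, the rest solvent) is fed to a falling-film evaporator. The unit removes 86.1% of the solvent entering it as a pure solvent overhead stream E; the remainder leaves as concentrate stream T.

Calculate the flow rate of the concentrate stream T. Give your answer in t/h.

solvent entering = 2380×0.468 = 1113.8 t/h; overhead removed = 0.861×1113.8 = 959.02 t/h.
Concentrate = 2380 − 959.02 = 1421 t/h.

1421 t/h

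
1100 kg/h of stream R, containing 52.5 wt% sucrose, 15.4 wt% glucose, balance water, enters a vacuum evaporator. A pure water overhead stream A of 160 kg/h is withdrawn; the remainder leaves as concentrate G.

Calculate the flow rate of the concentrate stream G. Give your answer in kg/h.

940 kg/h

Concentrate = 1100 − 160 = 940 kg/h.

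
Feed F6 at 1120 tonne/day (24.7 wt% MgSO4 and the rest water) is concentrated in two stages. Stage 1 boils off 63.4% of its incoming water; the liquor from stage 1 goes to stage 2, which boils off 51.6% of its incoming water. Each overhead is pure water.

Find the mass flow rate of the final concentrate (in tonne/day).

water in feed = 1120×0.753 = 843.36 tonne/day.
After stage 1: water left = (1−0.634)×843.36 = 308.67; stream total = 585.31 tonne/day.
After stage 2: water left = (1−0.516)×308.67 = 149.4; final concentrate = 426.04 tonne/day.

426 tonne/day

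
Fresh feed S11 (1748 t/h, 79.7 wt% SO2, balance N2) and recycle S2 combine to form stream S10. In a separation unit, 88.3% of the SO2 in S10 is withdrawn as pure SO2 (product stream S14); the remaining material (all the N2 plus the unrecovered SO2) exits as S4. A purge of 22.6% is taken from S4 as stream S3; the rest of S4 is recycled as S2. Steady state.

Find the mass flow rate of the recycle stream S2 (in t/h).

N2 enters only via S11 and leaves only via the purge: 1748×0.203 = 0.226×(N2 in S4), and the separation unit passes all N2, so N2 in S10 = N2 in S4 = 1570.1 t/h.
SO2 in S10: m_A = 1748×0.797 + (1−0.226)·(1−0.883)·m_A, so m_A = 1393.2/0.9094 = 1531.9 t/h.
S4 = (1−0.883)×1531.9 + 1570.1 = 1749.3 t/h.
Recycle S2 = (1−0.226)×1749.3 = 1354 t/h.

1354 t/h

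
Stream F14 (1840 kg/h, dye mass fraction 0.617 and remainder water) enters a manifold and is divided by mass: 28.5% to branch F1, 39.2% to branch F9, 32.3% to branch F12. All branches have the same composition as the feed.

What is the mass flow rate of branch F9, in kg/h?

Branch F9 flow = 0.392×1840 = 721.28 kg/h.

721.3 kg/h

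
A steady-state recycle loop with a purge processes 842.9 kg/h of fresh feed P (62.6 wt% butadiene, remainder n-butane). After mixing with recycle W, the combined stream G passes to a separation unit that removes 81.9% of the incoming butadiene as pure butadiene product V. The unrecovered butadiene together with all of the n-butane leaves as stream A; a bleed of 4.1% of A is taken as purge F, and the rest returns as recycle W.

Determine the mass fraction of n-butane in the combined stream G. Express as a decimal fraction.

n-butane enters only via P and leaves only via the purge: 842.9×0.374 = 0.041×(n-butane in A), and the separation unit passes all n-butane, so n-butane in G = n-butane in A = 7688.9 kg/h.
butadiene in G: m_A = 842.9×0.626 + (1−0.041)·(1−0.819)·m_A, so m_A = 527.66/0.8264 = 638.48 kg/h.
G = 638.48 + 7688.9 = 8327.4 kg/h.
n-butane fraction in G = 7688.9/8327.4 = 0.923.

0.923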